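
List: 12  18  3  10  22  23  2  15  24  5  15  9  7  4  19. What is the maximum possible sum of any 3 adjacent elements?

[12, 18, 3] → sum 33
[18, 3, 10] → sum 31
[3, 10, 22] → sum 35
[10, 22, 23] → sum 55
[22, 23, 2] → sum 47
[23, 2, 15] → sum 40
[2, 15, 24] → sum 41
[15, 24, 5] → sum 44
[24, 5, 15] → sum 44
[5, 15, 9] → sum 29
[15, 9, 7] → sum 31
[9, 7, 4] → sum 20
[7, 4, 19] → sum 30
Maximum of these is 55.

55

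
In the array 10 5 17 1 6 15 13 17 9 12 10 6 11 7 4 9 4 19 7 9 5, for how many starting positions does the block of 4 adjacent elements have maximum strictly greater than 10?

(10, 5, 17, 1) → max 17  > 10 ✓
(5, 17, 1, 6) → max 17  > 10 ✓
(17, 1, 6, 15) → max 17  > 10 ✓
(1, 6, 15, 13) → max 15  > 10 ✓
(6, 15, 13, 17) → max 17  > 10 ✓
(15, 13, 17, 9) → max 17  > 10 ✓
(13, 17, 9, 12) → max 17  > 10 ✓
(17, 9, 12, 10) → max 17  > 10 ✓
(9, 12, 10, 6) → max 12  > 10 ✓
(12, 10, 6, 11) → max 12  > 10 ✓
(10, 6, 11, 7) → max 11  > 10 ✓
(6, 11, 7, 4) → max 11  > 10 ✓
(11, 7, 4, 9) → max 11  > 10 ✓
(7, 4, 9, 4) → max 9
(4, 9, 4, 19) → max 19  > 10 ✓
(9, 4, 19, 7) → max 19  > 10 ✓
(4, 19, 7, 9) → max 19  > 10 ✓
(19, 7, 9, 5) → max 19  > 10 ✓
17 windows satisfy the condition.

17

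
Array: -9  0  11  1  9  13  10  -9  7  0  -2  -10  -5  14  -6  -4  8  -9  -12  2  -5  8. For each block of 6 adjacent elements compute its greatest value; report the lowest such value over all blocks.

7

-9 0 11 1 9 13 → max 13
0 11 1 9 13 10 → max 13
11 1 9 13 10 -9 → max 13
1 9 13 10 -9 7 → max 13
9 13 10 -9 7 0 → max 13
13 10 -9 7 0 -2 → max 13
10 -9 7 0 -2 -10 → max 10
-9 7 0 -2 -10 -5 → max 7
7 0 -2 -10 -5 14 → max 14
0 -2 -10 -5 14 -6 → max 14
-2 -10 -5 14 -6 -4 → max 14
-10 -5 14 -6 -4 8 → max 14
-5 14 -6 -4 8 -9 → max 14
14 -6 -4 8 -9 -12 → max 14
-6 -4 8 -9 -12 2 → max 8
-4 8 -9 -12 2 -5 → max 8
8 -9 -12 2 -5 8 → max 8
Lowest of these is 7.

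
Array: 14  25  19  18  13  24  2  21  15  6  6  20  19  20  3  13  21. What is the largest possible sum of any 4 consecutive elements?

Each size-4 window and its sum:
[14, 25, 19, 18] → sum 76
[25, 19, 18, 13] → sum 75
[19, 18, 13, 24] → sum 74
[18, 13, 24, 2] → sum 57
[13, 24, 2, 21] → sum 60
[24, 2, 21, 15] → sum 62
[2, 21, 15, 6] → sum 44
[21, 15, 6, 6] → sum 48
[15, 6, 6, 20] → sum 47
[6, 6, 20, 19] → sum 51
[6, 20, 19, 20] → sum 65
[20, 19, 20, 3] → sum 62
[19, 20, 3, 13] → sum 55
[20, 3, 13, 21] → sum 57
Largest of these is 76.

76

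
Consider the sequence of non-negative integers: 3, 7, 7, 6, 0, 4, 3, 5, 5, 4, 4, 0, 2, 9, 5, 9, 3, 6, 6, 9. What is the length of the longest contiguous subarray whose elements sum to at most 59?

14

→ 3: sum 3, len 1
→ 7: sum 10, len 2
→ 7: sum 17, len 3
→ 6: sum 23, len 4
→ 0: sum 23, len 5
→ 4: sum 27, len 6
→ 3: sum 30, len 7
→ 5: sum 35, len 8
→ 5: sum 40, len 9
→ 4: sum 44, len 10
→ 4: sum 48, len 11
→ 0: sum 48, len 12
→ 2: sum 50, len 13
→ 9: sum 59, len 14
→ 5 (dropped 3, 7): sum 54, len 13
→ 9 (dropped 7): sum 56, len 13
→ 3: sum 59, len 14
→ 6 (dropped 6): sum 59, len 14
→ 6 (dropped 0, 4, 3): sum 58, len 12
→ 9 (dropped 5, 5): sum 57, len 11
Longest length seen: 14.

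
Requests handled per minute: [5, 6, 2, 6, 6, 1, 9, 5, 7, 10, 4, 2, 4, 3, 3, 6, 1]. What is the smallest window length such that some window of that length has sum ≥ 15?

Extend right; whenever the sum reaches 15, record the length and shrink from the left:
add 5: running sum 5 < 15
add 6: running sum 11 < 15
add 2: running sum 13 < 15
end 3: [5, 6, 2, 6] sum 19, len 4
end 4: [6, 2, 6, 6] sum 20, len 4
end 5: [2, 6, 6, 1] sum 15, len 4
end 6: [6, 1, 9] sum 16, len 3
end 7: [1, 9, 5] sum 15, len 3
end 8: [9, 5, 7] sum 21, len 3
end 9: [7, 10] sum 17, len 2
end 10: [7, 10, 4] sum 21, len 3
end 11: [10, 4, 2] sum 16, len 3
end 12: [10, 4, 2, 4] sum 20, len 4
end 13: [10, 4, 2, 4, 3] sum 23, len 5
end 14: [4, 2, 4, 3, 3] sum 16, len 5
end 15: [4, 3, 3, 6] sum 16, len 4
end 16: [4, 3, 3, 6, 1] sum 17, len 5
Shortest qualifying length: 2.

2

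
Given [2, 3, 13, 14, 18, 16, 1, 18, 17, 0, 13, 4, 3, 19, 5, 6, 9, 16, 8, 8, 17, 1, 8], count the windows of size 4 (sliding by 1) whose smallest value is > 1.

11

[2, 3, 13, 14] → min 2  > 1 ✓
[3, 13, 14, 18] → min 3  > 1 ✓
[13, 14, 18, 16] → min 13  > 1 ✓
[14, 18, 16, 1] → min 1
[18, 16, 1, 18] → min 1
[16, 1, 18, 17] → min 1
[1, 18, 17, 0] → min 0
[18, 17, 0, 13] → min 0
[17, 0, 13, 4] → min 0
[0, 13, 4, 3] → min 0
[13, 4, 3, 19] → min 3  > 1 ✓
[4, 3, 19, 5] → min 3  > 1 ✓
[3, 19, 5, 6] → min 3  > 1 ✓
[19, 5, 6, 9] → min 5  > 1 ✓
[5, 6, 9, 16] → min 5  > 1 ✓
[6, 9, 16, 8] → min 6  > 1 ✓
[9, 16, 8, 8] → min 8  > 1 ✓
[16, 8, 8, 17] → min 8  > 1 ✓
[8, 8, 17, 1] → min 1
[8, 17, 1, 8] → min 1
11 windows satisfy the condition.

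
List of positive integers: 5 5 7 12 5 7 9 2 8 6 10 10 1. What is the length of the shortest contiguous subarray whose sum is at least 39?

add 5: running sum 5 < 39
add 5: running sum 10 < 39
add 7: running sum 17 < 39
add 12: running sum 29 < 39
add 5: running sum 34 < 39
end 5: [5, 5, 7, 12, 5, 7] sum 41, len 6
end 6: [7, 12, 5, 7, 9] sum 40, len 5
end 7: [7, 12, 5, 7, 9, 2] sum 42, len 6
end 8: [12, 5, 7, 9, 2, 8] sum 43, len 6
end 9: [12, 5, 7, 9, 2, 8, 6] sum 49, len 7
end 10: [7, 9, 2, 8, 6, 10] sum 42, len 6
end 11: [9, 2, 8, 6, 10, 10] sum 45, len 6
end 12: [9, 2, 8, 6, 10, 10, 1] sum 46, len 7
Shortest qualifying length: 5.

5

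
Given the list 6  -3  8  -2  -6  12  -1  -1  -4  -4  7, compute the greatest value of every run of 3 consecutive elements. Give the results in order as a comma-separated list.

8, 8, 8, 12, 12, 12, -1, -1, 7

(6, -3, 8) → max 8
(-3, 8, -2) → max 8
(8, -2, -6) → max 8
(-2, -6, 12) → max 12
(-6, 12, -1) → max 12
(12, -1, -1) → max 12
(-1, -1, -4) → max -1
(-1, -4, -4) → max -1
(-4, -4, 7) → max 7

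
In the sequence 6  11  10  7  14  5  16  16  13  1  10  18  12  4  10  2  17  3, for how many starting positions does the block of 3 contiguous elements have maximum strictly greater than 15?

9

[6, 11, 10] → max 11
[11, 10, 7] → max 11
[10, 7, 14] → max 14
[7, 14, 5] → max 14
[14, 5, 16] → max 16  > 15 ✓
[5, 16, 16] → max 16  > 15 ✓
[16, 16, 13] → max 16  > 15 ✓
[16, 13, 1] → max 16  > 15 ✓
[13, 1, 10] → max 13
[1, 10, 18] → max 18  > 15 ✓
[10, 18, 12] → max 18  > 15 ✓
[18, 12, 4] → max 18  > 15 ✓
[12, 4, 10] → max 12
[4, 10, 2] → max 10
[10, 2, 17] → max 17  > 15 ✓
[2, 17, 3] → max 17  > 15 ✓
9 windows satisfy the condition.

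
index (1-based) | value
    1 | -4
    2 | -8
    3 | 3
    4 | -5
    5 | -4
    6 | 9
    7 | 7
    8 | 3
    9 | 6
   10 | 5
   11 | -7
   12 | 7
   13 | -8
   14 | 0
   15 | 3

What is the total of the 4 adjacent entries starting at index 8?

Elements at indices 8..11: 3, 6, 5, -7
sum(3, 6, 5, -7) = 7

7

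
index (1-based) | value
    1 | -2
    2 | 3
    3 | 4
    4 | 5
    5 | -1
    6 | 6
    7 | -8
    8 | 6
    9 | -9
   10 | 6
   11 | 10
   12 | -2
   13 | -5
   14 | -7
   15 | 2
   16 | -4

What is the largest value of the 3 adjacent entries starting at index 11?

10

Elements at indices 11..13: 10, -2, -5
max(10, -2, -5) = 10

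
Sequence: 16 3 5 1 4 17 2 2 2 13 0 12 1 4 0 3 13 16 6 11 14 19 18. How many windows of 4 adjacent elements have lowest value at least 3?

5

(16, 3, 5, 1) → min 1
(3, 5, 1, 4) → min 1
(5, 1, 4, 17) → min 1
(1, 4, 17, 2) → min 1
(4, 17, 2, 2) → min 2
(17, 2, 2, 2) → min 2
(2, 2, 2, 13) → min 2
(2, 2, 13, 0) → min 0
(2, 13, 0, 12) → min 0
(13, 0, 12, 1) → min 0
(0, 12, 1, 4) → min 0
(12, 1, 4, 0) → min 0
(1, 4, 0, 3) → min 0
(4, 0, 3, 13) → min 0
(0, 3, 13, 16) → min 0
(3, 13, 16, 6) → min 3  ≥ 3 ✓
(13, 16, 6, 11) → min 6  ≥ 3 ✓
(16, 6, 11, 14) → min 6  ≥ 3 ✓
(6, 11, 14, 19) → min 6  ≥ 3 ✓
(11, 14, 19, 18) → min 11  ≥ 3 ✓
5 windows satisfy the condition.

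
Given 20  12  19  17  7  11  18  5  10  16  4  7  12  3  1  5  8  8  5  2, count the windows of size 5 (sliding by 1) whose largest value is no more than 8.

[20, 12, 19, 17, 7] → max 20
[12, 19, 17, 7, 11] → max 19
[19, 17, 7, 11, 18] → max 19
[17, 7, 11, 18, 5] → max 18
[7, 11, 18, 5, 10] → max 18
[11, 18, 5, 10, 16] → max 18
[18, 5, 10, 16, 4] → max 18
[5, 10, 16, 4, 7] → max 16
[10, 16, 4, 7, 12] → max 16
[16, 4, 7, 12, 3] → max 16
[4, 7, 12, 3, 1] → max 12
[7, 12, 3, 1, 5] → max 12
[12, 3, 1, 5, 8] → max 12
[3, 1, 5, 8, 8] → max 8  ≤ 8 ✓
[1, 5, 8, 8, 5] → max 8  ≤ 8 ✓
[5, 8, 8, 5, 2] → max 8  ≤ 8 ✓
3 windows satisfy the condition.

3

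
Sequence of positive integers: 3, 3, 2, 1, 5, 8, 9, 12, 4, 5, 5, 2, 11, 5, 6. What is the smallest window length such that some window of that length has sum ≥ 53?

8

add 3: running sum 3 < 53
add 3: running sum 6 < 53
add 2: running sum 8 < 53
add 1: running sum 9 < 53
add 5: running sum 14 < 53
add 8: running sum 22 < 53
add 9: running sum 31 < 53
add 12: running sum 43 < 53
add 4: running sum 47 < 53
add 5: running sum 52 < 53
end 10: [3, 2, 1, 5, 8, 9, 12, 4, 5, 5] sum 54, len 10
end 11: [2, 1, 5, 8, 9, 12, 4, 5, 5, 2] sum 53, len 10
end 12: [8, 9, 12, 4, 5, 5, 2, 11] sum 56, len 8
end 13: [9, 12, 4, 5, 5, 2, 11, 5] sum 53, len 8
end 14: [9, 12, 4, 5, 5, 2, 11, 5, 6] sum 59, len 9
Shortest qualifying length: 8.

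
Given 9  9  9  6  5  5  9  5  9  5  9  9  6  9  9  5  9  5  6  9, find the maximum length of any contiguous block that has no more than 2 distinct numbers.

8

[9] 1 distinct, len 1
[9, 9] 1 distinct, len 2
[9, 9, 9] 1 distinct, len 3
[9, 9, 9, 6] 2 distinct, len 4
[6, 5] 2 distinct, len 2
[6, 5, 5] 2 distinct, len 3
[5, 5, 9] 2 distinct, len 3
[5, 5, 9, 5] 2 distinct, len 4
[5, 5, 9, 5, 9] 2 distinct, len 5
[5, 5, 9, 5, 9, 5] 2 distinct, len 6
[5, 5, 9, 5, 9, 5, 9] 2 distinct, len 7
[5, 5, 9, 5, 9, 5, 9, 9] 2 distinct, len 8
[9, 9, 6] 2 distinct, len 3
[9, 9, 6, 9] 2 distinct, len 4
[9, 9, 6, 9, 9] 2 distinct, len 5
[9, 9, 5] 2 distinct, len 3
[9, 9, 5, 9] 2 distinct, len 4
[9, 9, 5, 9, 5] 2 distinct, len 5
[5, 6] 2 distinct, len 2
[6, 9] 2 distinct, len 2
Longest length with ≤2 distinct: 8.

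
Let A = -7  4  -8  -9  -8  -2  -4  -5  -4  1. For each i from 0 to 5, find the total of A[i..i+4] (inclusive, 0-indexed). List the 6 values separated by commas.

-28, -23, -31, -28, -23, -14

-7 4 -8 -9 -8 → sum -28
4 -8 -9 -8 -2 → sum -23
-8 -9 -8 -2 -4 → sum -31
-9 -8 -2 -4 -5 → sum -28
-8 -2 -4 -5 -4 → sum -23
-2 -4 -5 -4 1 → sum -14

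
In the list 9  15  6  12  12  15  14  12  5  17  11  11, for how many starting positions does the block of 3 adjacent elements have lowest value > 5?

[9, 15, 6] → min 6  > 5 ✓
[15, 6, 12] → min 6  > 5 ✓
[6, 12, 12] → min 6  > 5 ✓
[12, 12, 15] → min 12  > 5 ✓
[12, 15, 14] → min 12  > 5 ✓
[15, 14, 12] → min 12  > 5 ✓
[14, 12, 5] → min 5
[12, 5, 17] → min 5
[5, 17, 11] → min 5
[17, 11, 11] → min 11  > 5 ✓
7 windows satisfy the condition.

7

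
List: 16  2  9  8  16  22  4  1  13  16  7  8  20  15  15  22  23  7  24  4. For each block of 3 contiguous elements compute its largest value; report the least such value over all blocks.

9

Window maxs for each of the 18 positions:
16 2 9 → max 16
2 9 8 → max 9
9 8 16 → max 16
8 16 22 → max 22
16 22 4 → max 22
22 4 1 → max 22
4 1 13 → max 13
1 13 16 → max 16
13 16 7 → max 16
16 7 8 → max 16
7 8 20 → max 20
8 20 15 → max 20
20 15 15 → max 20
15 15 22 → max 22
15 22 23 → max 23
22 23 7 → max 23
23 7 24 → max 24
7 24 4 → max 24
Least of these is 9.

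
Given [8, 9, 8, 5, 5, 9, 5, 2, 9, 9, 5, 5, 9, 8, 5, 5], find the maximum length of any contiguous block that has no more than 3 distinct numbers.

10

Extend right; when distinct count exceeds 3, shrink from the left:
[8] 1 distinct, len 1
[8, 9] 2 distinct, len 2
[8, 9, 8] 2 distinct, len 3
[8, 9, 8, 5] 3 distinct, len 4
[8, 9, 8, 5, 5] 3 distinct, len 5
[8, 9, 8, 5, 5, 9] 3 distinct, len 6
[8, 9, 8, 5, 5, 9, 5] 3 distinct, len 7
[5, 5, 9, 5, 2] 3 distinct, len 5
[5, 5, 9, 5, 2, 9] 3 distinct, len 6
[5, 5, 9, 5, 2, 9, 9] 3 distinct, len 7
[5, 5, 9, 5, 2, 9, 9, 5] 3 distinct, len 8
[5, 5, 9, 5, 2, 9, 9, 5, 5] 3 distinct, len 9
[5, 5, 9, 5, 2, 9, 9, 5, 5, 9] 3 distinct, len 10
[9, 9, 5, 5, 9, 8] 3 distinct, len 6
[9, 9, 5, 5, 9, 8, 5] 3 distinct, len 7
[9, 9, 5, 5, 9, 8, 5, 5] 3 distinct, len 8
Longest length with ≤3 distinct: 10.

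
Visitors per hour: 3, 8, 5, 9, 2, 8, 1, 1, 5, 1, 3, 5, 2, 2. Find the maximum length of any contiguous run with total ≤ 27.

→ 3: sum 3, len 1
→ 8: sum 11, len 2
→ 5: sum 16, len 3
→ 9: sum 25, len 4
→ 2: sum 27, len 5
→ 8 (dropped 3, 8): sum 24, len 4
→ 1: sum 25, len 5
→ 1: sum 26, len 6
→ 5 (dropped 5): sum 26, len 6
→ 1: sum 27, len 7
→ 3 (dropped 9): sum 21, len 7
→ 5: sum 26, len 8
→ 2 (dropped 2): sum 26, len 8
→ 2 (dropped 8): sum 20, len 8
Longest length seen: 8.

8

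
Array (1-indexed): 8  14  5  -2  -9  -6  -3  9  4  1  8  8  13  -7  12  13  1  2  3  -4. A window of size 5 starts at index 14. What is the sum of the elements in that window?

Elements at indices 14..18: -7, 12, 13, 1, 2
sum(-7, 12, 13, 1, 2) = 21

21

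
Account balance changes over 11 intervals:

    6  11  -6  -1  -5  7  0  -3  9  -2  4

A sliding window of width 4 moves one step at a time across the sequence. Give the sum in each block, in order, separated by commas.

10, -1, -5, 1, -1, 13, 4, 8

(6, 11, -6, -1) → sum 10
(11, -6, -1, -5) → sum -1
(-6, -1, -5, 7) → sum -5
(-1, -5, 7, 0) → sum 1
(-5, 7, 0, -3) → sum -1
(7, 0, -3, 9) → sum 13
(0, -3, 9, -2) → sum 4
(-3, 9, -2, 4) → sum 8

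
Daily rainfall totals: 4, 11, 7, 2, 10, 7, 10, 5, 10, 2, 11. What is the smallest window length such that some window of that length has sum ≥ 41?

5

add 4: running sum 4 < 41
add 11: running sum 15 < 41
add 7: running sum 22 < 41
add 2: running sum 24 < 41
add 10: running sum 34 < 41
add 7: shortest ending here [4, 11, 7, 2, 10, 7] sum 41, len 6
add 10: shortest ending here [11, 7, 2, 10, 7, 10] sum 47, len 6
add 5: shortest ending here [7, 2, 10, 7, 10, 5] sum 41, len 6
add 10: shortest ending here [10, 7, 10, 5, 10] sum 42, len 5
add 2: shortest ending here [10, 7, 10, 5, 10, 2] sum 44, len 6
add 11: shortest ending here [7, 10, 5, 10, 2, 11] sum 45, len 6
Shortest qualifying length: 5.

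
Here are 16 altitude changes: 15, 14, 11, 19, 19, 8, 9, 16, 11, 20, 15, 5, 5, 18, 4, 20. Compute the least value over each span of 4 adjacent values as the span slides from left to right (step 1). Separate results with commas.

Sliding a size-4 window across the 16 values:
[15, 14, 11, 19] → min 11
[14, 11, 19, 19] → min 11
[11, 19, 19, 8] → min 8
[19, 19, 8, 9] → min 8
[19, 8, 9, 16] → min 8
[8, 9, 16, 11] → min 8
[9, 16, 11, 20] → min 9
[16, 11, 20, 15] → min 11
[11, 20, 15, 5] → min 5
[20, 15, 5, 5] → min 5
[15, 5, 5, 18] → min 5
[5, 5, 18, 4] → min 4
[5, 18, 4, 20] → min 4

11, 11, 8, 8, 8, 8, 9, 11, 5, 5, 5, 4, 4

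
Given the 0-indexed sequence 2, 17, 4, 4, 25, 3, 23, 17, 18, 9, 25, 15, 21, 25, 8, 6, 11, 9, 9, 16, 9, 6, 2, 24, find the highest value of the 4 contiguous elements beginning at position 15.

Elements at indices 15..18: 6, 11, 9, 9
max(6, 11, 9, 9) = 11

11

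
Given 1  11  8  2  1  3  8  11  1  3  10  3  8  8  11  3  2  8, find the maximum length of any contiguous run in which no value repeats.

5

[1] len 1
[1, 11] len 2
[1, 11, 8] len 3
[1, 11, 8, 2] len 4
[11, 8, 2, 1] len 4
[11, 8, 2, 1, 3] len 5
[2, 1, 3, 8] len 4
[2, 1, 3, 8, 11] len 5
[3, 8, 11, 1] len 4
[8, 11, 1, 3] len 4
[8, 11, 1, 3, 10] len 5
[10, 3] len 2
[10, 3, 8] len 3
[8] len 1
[8, 11] len 2
[8, 11, 3] len 3
[8, 11, 3, 2] len 4
[11, 3, 2, 8] len 4
Longest all-distinct length: 5.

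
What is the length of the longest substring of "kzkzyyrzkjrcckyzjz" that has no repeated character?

5

[k] len 1
[k, z] len 2
[z, k] len 2
[k, z] len 2
[k, z, y] len 3
[y] len 1
[y, r] len 2
[y, r, z] len 3
[y, r, z, k] len 4
[y, r, z, k, j] len 5
[z, k, j, r] len 4
[z, k, j, r, c] len 5
[c] len 1
[c, k] len 2
[c, k, y] len 3
[c, k, y, z] len 4
[c, k, y, z, j] len 5
[j, z] len 2
Longest all-distinct length: 5.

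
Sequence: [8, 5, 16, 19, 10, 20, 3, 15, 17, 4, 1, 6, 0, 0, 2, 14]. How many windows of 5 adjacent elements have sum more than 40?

7

8 5 16 19 10 → sum 58  > 40 ✓
5 16 19 10 20 → sum 70  > 40 ✓
16 19 10 20 3 → sum 68  > 40 ✓
19 10 20 3 15 → sum 67  > 40 ✓
10 20 3 15 17 → sum 65  > 40 ✓
20 3 15 17 4 → sum 59  > 40 ✓
3 15 17 4 1 → sum 40
15 17 4 1 6 → sum 43  > 40 ✓
17 4 1 6 0 → sum 28
4 1 6 0 0 → sum 11
1 6 0 0 2 → sum 9
6 0 0 2 14 → sum 22
7 windows satisfy the condition.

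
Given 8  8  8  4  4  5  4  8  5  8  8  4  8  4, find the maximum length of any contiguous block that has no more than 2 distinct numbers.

5

add 8: window [8] (1 distinct), len 1
add 8: window [8, 8] (1 distinct), len 2
add 8: window [8, 8, 8] (1 distinct), len 3
add 4: window [8, 8, 8, 4] (2 distinct), len 4
add 4: window [8, 8, 8, 4, 4] (2 distinct), len 5
add 5: window [4, 4, 5] (2 distinct), len 3
add 4: window [4, 4, 5, 4] (2 distinct), len 4
add 8: window [4, 8] (2 distinct), len 2
add 5: window [8, 5] (2 distinct), len 2
add 8: window [8, 5, 8] (2 distinct), len 3
add 8: window [8, 5, 8, 8] (2 distinct), len 4
add 4: window [8, 8, 4] (2 distinct), len 3
add 8: window [8, 8, 4, 8] (2 distinct), len 4
add 4: window [8, 8, 4, 8, 4] (2 distinct), len 5
Longest length with ≤2 distinct: 5.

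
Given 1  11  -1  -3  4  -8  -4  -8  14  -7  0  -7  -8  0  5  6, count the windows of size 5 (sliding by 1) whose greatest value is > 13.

5

1 11 -1 -3 4 → max 11
11 -1 -3 4 -8 → max 11
-1 -3 4 -8 -4 → max 4
-3 4 -8 -4 -8 → max 4
4 -8 -4 -8 14 → max 14  > 13 ✓
-8 -4 -8 14 -7 → max 14  > 13 ✓
-4 -8 14 -7 0 → max 14  > 13 ✓
-8 14 -7 0 -7 → max 14  > 13 ✓
14 -7 0 -7 -8 → max 14  > 13 ✓
-7 0 -7 -8 0 → max 0
0 -7 -8 0 5 → max 5
-7 -8 0 5 6 → max 6
5 windows satisfy the condition.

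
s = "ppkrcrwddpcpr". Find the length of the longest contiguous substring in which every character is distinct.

4

[p] len 1
[p] len 1
[p, k] len 2
[p, k, r] len 3
[p, k, r, c] len 4
[c, r] len 2
[c, r, w] len 3
[c, r, w, d] len 4
[d] len 1
[d, p] len 2
[d, p, c] len 3
[c, p] len 2
[c, p, r] len 3
Longest all-distinct length: 4.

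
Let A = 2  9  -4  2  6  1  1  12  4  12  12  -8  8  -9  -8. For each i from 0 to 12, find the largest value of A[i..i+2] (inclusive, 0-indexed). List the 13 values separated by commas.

2 9 -4 → max 9
9 -4 2 → max 9
-4 2 6 → max 6
2 6 1 → max 6
6 1 1 → max 6
1 1 12 → max 12
1 12 4 → max 12
12 4 12 → max 12
4 12 12 → max 12
12 12 -8 → max 12
12 -8 8 → max 12
-8 8 -9 → max 8
8 -9 -8 → max 8

9, 9, 6, 6, 6, 12, 12, 12, 12, 12, 12, 8, 8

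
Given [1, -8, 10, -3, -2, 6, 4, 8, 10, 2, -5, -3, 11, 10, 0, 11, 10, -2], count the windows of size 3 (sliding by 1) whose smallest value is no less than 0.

1 -8 10 → min -8
-8 10 -3 → min -8
10 -3 -2 → min -3
-3 -2 6 → min -3
-2 6 4 → min -2
6 4 8 → min 4  ≥ 0 ✓
4 8 10 → min 4  ≥ 0 ✓
8 10 2 → min 2  ≥ 0 ✓
10 2 -5 → min -5
2 -5 -3 → min -5
-5 -3 11 → min -5
-3 11 10 → min -3
11 10 0 → min 0  ≥ 0 ✓
10 0 11 → min 0  ≥ 0 ✓
0 11 10 → min 0  ≥ 0 ✓
11 10 -2 → min -2
6 windows satisfy the condition.

6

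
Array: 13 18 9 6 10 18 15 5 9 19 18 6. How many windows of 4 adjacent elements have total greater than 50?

(13, 18, 9, 6) → sum 46
(18, 9, 6, 10) → sum 43
(9, 6, 10, 18) → sum 43
(6, 10, 18, 15) → sum 49
(10, 18, 15, 5) → sum 48
(18, 15, 5, 9) → sum 47
(15, 5, 9, 19) → sum 48
(5, 9, 19, 18) → sum 51  > 50 ✓
(9, 19, 18, 6) → sum 52  > 50 ✓
2 windows satisfy the condition.

2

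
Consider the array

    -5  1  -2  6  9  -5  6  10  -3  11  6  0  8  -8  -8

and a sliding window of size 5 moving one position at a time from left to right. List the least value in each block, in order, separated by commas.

-5, -5, -5, -5, -5, -5, -3, -3, -3, -8, -8

Sliding a size-5 window across the 15 values:
[-5, 1, -2, 6, 9] → min -5
[1, -2, 6, 9, -5] → min -5
[-2, 6, 9, -5, 6] → min -5
[6, 9, -5, 6, 10] → min -5
[9, -5, 6, 10, -3] → min -5
[-5, 6, 10, -3, 11] → min -5
[6, 10, -3, 11, 6] → min -3
[10, -3, 11, 6, 0] → min -3
[-3, 11, 6, 0, 8] → min -3
[11, 6, 0, 8, -8] → min -8
[6, 0, 8, -8, -8] → min -8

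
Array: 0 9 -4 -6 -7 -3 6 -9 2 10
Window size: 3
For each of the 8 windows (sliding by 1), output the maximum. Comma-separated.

9, 9, -4, -3, 6, 6, 6, 10

(0, 9, -4) → max 9
(9, -4, -6) → max 9
(-4, -6, -7) → max -4
(-6, -7, -3) → max -3
(-7, -3, 6) → max 6
(-3, 6, -9) → max 6
(6, -9, 2) → max 6
(-9, 2, 10) → max 10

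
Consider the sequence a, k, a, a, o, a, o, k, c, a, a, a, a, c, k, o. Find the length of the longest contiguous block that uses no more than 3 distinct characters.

[a] 1 distinct, len 1
[a, k] 2 distinct, len 2
[a, k, a] 2 distinct, len 3
[a, k, a, a] 2 distinct, len 4
[a, k, a, a, o] 3 distinct, len 5
[a, k, a, a, o, a] 3 distinct, len 6
[a, k, a, a, o, a, o] 3 distinct, len 7
[a, k, a, a, o, a, o, k] 3 distinct, len 8
[o, k, c] 3 distinct, len 3
[k, c, a] 3 distinct, len 3
[k, c, a, a] 3 distinct, len 4
[k, c, a, a, a] 3 distinct, len 5
[k, c, a, a, a, a] 3 distinct, len 6
[k, c, a, a, a, a, c] 3 distinct, len 7
[k, c, a, a, a, a, c, k] 3 distinct, len 8
[c, k, o] 3 distinct, len 3
Longest length with ≤3 distinct: 8.

8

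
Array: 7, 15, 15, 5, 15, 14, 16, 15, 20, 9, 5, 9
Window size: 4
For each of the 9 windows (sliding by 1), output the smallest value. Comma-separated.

(7, 15, 15, 5) → min 5
(15, 15, 5, 15) → min 5
(15, 5, 15, 14) → min 5
(5, 15, 14, 16) → min 5
(15, 14, 16, 15) → min 14
(14, 16, 15, 20) → min 14
(16, 15, 20, 9) → min 9
(15, 20, 9, 5) → min 5
(20, 9, 5, 9) → min 5

5, 5, 5, 5, 14, 14, 9, 5, 5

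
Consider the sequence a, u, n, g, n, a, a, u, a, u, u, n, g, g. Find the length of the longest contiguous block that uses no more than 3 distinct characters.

Extend right; when distinct count exceeds 3, shrink from the left:
add a: window [a] (1 distinct), len 1
add u: window [a, u] (2 distinct), len 2
add n: window [a, u, n] (3 distinct), len 3
add g: window [u, n, g] (3 distinct), len 3
add n: window [u, n, g, n] (3 distinct), len 4
add a: window [n, g, n, a] (3 distinct), len 4
add a: window [n, g, n, a, a] (3 distinct), len 5
add u: window [n, a, a, u] (3 distinct), len 4
add a: window [n, a, a, u, a] (3 distinct), len 5
add u: window [n, a, a, u, a, u] (3 distinct), len 6
add u: window [n, a, a, u, a, u, u] (3 distinct), len 7
add n: window [n, a, a, u, a, u, u, n] (3 distinct), len 8
add g: window [u, u, n, g] (3 distinct), len 4
add g: window [u, u, n, g, g] (3 distinct), len 5
Longest length with ≤3 distinct: 8.

8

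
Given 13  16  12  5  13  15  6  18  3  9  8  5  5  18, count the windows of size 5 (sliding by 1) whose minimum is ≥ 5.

[13, 16, 12, 5, 13] → min 5  ≥ 5 ✓
[16, 12, 5, 13, 15] → min 5  ≥ 5 ✓
[12, 5, 13, 15, 6] → min 5  ≥ 5 ✓
[5, 13, 15, 6, 18] → min 5  ≥ 5 ✓
[13, 15, 6, 18, 3] → min 3
[15, 6, 18, 3, 9] → min 3
[6, 18, 3, 9, 8] → min 3
[18, 3, 9, 8, 5] → min 3
[3, 9, 8, 5, 5] → min 3
[9, 8, 5, 5, 18] → min 5  ≥ 5 ✓
5 windows satisfy the condition.

5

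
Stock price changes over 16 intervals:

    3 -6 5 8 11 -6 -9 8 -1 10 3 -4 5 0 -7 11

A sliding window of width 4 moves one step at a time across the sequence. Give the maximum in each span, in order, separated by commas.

3 -6 5 8 → max 8
-6 5 8 11 → max 11
5 8 11 -6 → max 11
8 11 -6 -9 → max 11
11 -6 -9 8 → max 11
-6 -9 8 -1 → max 8
-9 8 -1 10 → max 10
8 -1 10 3 → max 10
-1 10 3 -4 → max 10
10 3 -4 5 → max 10
3 -4 5 0 → max 5
-4 5 0 -7 → max 5
5 0 -7 11 → max 11

8, 11, 11, 11, 11, 8, 10, 10, 10, 10, 5, 5, 11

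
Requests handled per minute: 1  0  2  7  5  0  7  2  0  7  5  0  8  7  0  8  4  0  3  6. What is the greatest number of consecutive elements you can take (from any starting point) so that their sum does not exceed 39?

12

→ 1: sum 1, len 1
→ 0: sum 1, len 2
→ 2: sum 3, len 3
→ 7: sum 10, len 4
→ 5: sum 15, len 5
→ 0: sum 15, len 6
→ 7: sum 22, len 7
→ 2: sum 24, len 8
→ 0: sum 24, len 9
→ 7: sum 31, len 10
→ 5: sum 36, len 11
→ 0: sum 36, len 12
→ 8 (dropped 1, 0, 2, 7): sum 34, len 9
→ 7 (dropped 5): sum 36, len 9
→ 0: sum 36, len 10
→ 8 (dropped 0, 7): sum 37, len 9
→ 4 (dropped 2): sum 39, len 9
→ 0: sum 39, len 10
→ 3 (dropped 0, 7): sum 35, len 9
→ 6 (dropped 5): sum 36, len 9
Longest length seen: 12.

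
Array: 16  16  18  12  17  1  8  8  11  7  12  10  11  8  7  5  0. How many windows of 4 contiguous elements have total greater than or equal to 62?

2

[16, 16, 18, 12] → sum 62  ≥ 62 ✓
[16, 18, 12, 17] → sum 63  ≥ 62 ✓
[18, 12, 17, 1] → sum 48
[12, 17, 1, 8] → sum 38
[17, 1, 8, 8] → sum 34
[1, 8, 8, 11] → sum 28
[8, 8, 11, 7] → sum 34
[8, 11, 7, 12] → sum 38
[11, 7, 12, 10] → sum 40
[7, 12, 10, 11] → sum 40
[12, 10, 11, 8] → sum 41
[10, 11, 8, 7] → sum 36
[11, 8, 7, 5] → sum 31
[8, 7, 5, 0] → sum 20
2 windows satisfy the condition.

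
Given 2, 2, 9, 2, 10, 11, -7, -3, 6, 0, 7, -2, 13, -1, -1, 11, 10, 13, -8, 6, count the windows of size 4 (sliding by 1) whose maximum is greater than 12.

7

2 2 9 2 → max 9
2 9 2 10 → max 10
9 2 10 11 → max 11
2 10 11 -7 → max 11
10 11 -7 -3 → max 11
11 -7 -3 6 → max 11
-7 -3 6 0 → max 6
-3 6 0 7 → max 7
6 0 7 -2 → max 7
0 7 -2 13 → max 13  > 12 ✓
7 -2 13 -1 → max 13  > 12 ✓
-2 13 -1 -1 → max 13  > 12 ✓
13 -1 -1 11 → max 13  > 12 ✓
-1 -1 11 10 → max 11
-1 11 10 13 → max 13  > 12 ✓
11 10 13 -8 → max 13  > 12 ✓
10 13 -8 6 → max 13  > 12 ✓
7 windows satisfy the condition.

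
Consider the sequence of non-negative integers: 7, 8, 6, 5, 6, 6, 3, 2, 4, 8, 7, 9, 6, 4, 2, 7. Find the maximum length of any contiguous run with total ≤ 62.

12

→ 7: sum 7, len 1
→ 8: sum 15, len 2
→ 6: sum 21, len 3
→ 5: sum 26, len 4
→ 6: sum 32, len 5
→ 6: sum 38, len 6
→ 3: sum 41, len 7
→ 2: sum 43, len 8
→ 4: sum 47, len 9
→ 8: sum 55, len 10
→ 7: sum 62, len 11
→ 9 (dropped 7, 8): sum 56, len 10
→ 6: sum 62, len 11
→ 4 (dropped 6): sum 60, len 11
→ 2: sum 62, len 12
→ 7 (dropped 5, 6): sum 58, len 11
Longest length seen: 12.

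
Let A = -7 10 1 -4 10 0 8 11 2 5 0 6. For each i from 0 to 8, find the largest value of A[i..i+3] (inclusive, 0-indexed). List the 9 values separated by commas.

10, 10, 10, 10, 11, 11, 11, 11, 6

-7 10 1 -4 → max 10
10 1 -4 10 → max 10
1 -4 10 0 → max 10
-4 10 0 8 → max 10
10 0 8 11 → max 11
0 8 11 2 → max 11
8 11 2 5 → max 11
11 2 5 0 → max 11
2 5 0 6 → max 6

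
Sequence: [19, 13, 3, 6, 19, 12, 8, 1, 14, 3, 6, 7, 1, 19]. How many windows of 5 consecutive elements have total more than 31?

8

[19, 13, 3, 6, 19] → sum 60  > 31 ✓
[13, 3, 6, 19, 12] → sum 53  > 31 ✓
[3, 6, 19, 12, 8] → sum 48  > 31 ✓
[6, 19, 12, 8, 1] → sum 46  > 31 ✓
[19, 12, 8, 1, 14] → sum 54  > 31 ✓
[12, 8, 1, 14, 3] → sum 38  > 31 ✓
[8, 1, 14, 3, 6] → sum 32  > 31 ✓
[1, 14, 3, 6, 7] → sum 31
[14, 3, 6, 7, 1] → sum 31
[3, 6, 7, 1, 19] → sum 36  > 31 ✓
8 windows satisfy the condition.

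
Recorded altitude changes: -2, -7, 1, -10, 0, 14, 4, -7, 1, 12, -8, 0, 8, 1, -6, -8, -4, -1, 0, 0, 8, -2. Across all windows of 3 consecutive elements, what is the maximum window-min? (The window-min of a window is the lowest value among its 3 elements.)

[-2, -7, 1] → min -7
[-7, 1, -10] → min -10
[1, -10, 0] → min -10
[-10, 0, 14] → min -10
[0, 14, 4] → min 0
[14, 4, -7] → min -7
[4, -7, 1] → min -7
[-7, 1, 12] → min -7
[1, 12, -8] → min -8
[12, -8, 0] → min -8
[-8, 0, 8] → min -8
[0, 8, 1] → min 0
[8, 1, -6] → min -6
[1, -6, -8] → min -8
[-6, -8, -4] → min -8
[-8, -4, -1] → min -8
[-4, -1, 0] → min -4
[-1, 0, 0] → min -1
[0, 0, 8] → min 0
[0, 8, -2] → min -2
Maximum of these is 0.

0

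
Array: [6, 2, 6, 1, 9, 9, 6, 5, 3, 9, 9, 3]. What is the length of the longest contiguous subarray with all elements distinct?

4

add 6: [6] len 1
add 2: [6, 2] len 2
add 6 (repeat 6, move left end past it): [2, 6] len 2
add 1: [2, 6, 1] len 3
add 9: [2, 6, 1, 9] len 4
add 9 (repeat 9, move left end past it): [9] len 1
add 6: [9, 6] len 2
add 5: [9, 6, 5] len 3
add 3: [9, 6, 5, 3] len 4
add 9 (repeat 9, move left end past it): [6, 5, 3, 9] len 4
add 9 (repeat 9, move left end past it): [9] len 1
add 3: [9, 3] len 2
Longest all-distinct length: 4.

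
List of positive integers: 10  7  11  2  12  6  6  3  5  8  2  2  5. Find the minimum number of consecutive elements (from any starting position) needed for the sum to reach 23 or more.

Extend right; whenever the sum reaches 23, record the length and shrink from the left:
add 10: running sum 10 < 23
add 7: running sum 17 < 23
add 11: shortest ending here [10, 7, 11] sum 28, len 3
add 2: shortest ending here [10, 7, 11, 2] sum 30, len 4
add 12: shortest ending here [11, 2, 12] sum 25, len 3
add 6: shortest ending here [11, 2, 12, 6] sum 31, len 4
add 6: shortest ending here [12, 6, 6] sum 24, len 3
add 3: shortest ending here [12, 6, 6, 3] sum 27, len 4
add 5: shortest ending here [12, 6, 6, 3, 5] sum 32, len 5
add 8: shortest ending here [6, 6, 3, 5, 8] sum 28, len 5
add 2: shortest ending here [6, 3, 5, 8, 2] sum 24, len 5
add 2: shortest ending here [6, 3, 5, 8, 2, 2] sum 26, len 6
add 5: shortest ending here [3, 5, 8, 2, 2, 5] sum 25, len 6
Shortest qualifying length: 3.

3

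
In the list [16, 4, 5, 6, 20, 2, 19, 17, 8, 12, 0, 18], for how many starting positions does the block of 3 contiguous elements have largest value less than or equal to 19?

[16, 4, 5] → max 16  ≤ 19 ✓
[4, 5, 6] → max 6  ≤ 19 ✓
[5, 6, 20] → max 20
[6, 20, 2] → max 20
[20, 2, 19] → max 20
[2, 19, 17] → max 19  ≤ 19 ✓
[19, 17, 8] → max 19  ≤ 19 ✓
[17, 8, 12] → max 17  ≤ 19 ✓
[8, 12, 0] → max 12  ≤ 19 ✓
[12, 0, 18] → max 18  ≤ 19 ✓
7 windows satisfy the condition.

7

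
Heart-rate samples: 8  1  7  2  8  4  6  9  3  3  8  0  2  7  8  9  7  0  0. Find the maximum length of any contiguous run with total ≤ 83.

→ 8: sum 8, len 1
→ 1: sum 9, len 2
→ 7: sum 16, len 3
→ 2: sum 18, len 4
→ 8: sum 26, len 5
→ 4: sum 30, len 6
→ 6: sum 36, len 7
→ 9: sum 45, len 8
→ 3: sum 48, len 9
→ 3: sum 51, len 10
→ 8: sum 59, len 11
→ 0: sum 59, len 12
→ 2: sum 61, len 13
→ 7: sum 68, len 14
→ 8: sum 76, len 15
→ 9 (dropped 8): sum 77, len 15
→ 7 (dropped 1): sum 83, len 15
→ 0: sum 83, len 16
→ 0: sum 83, len 17
Longest length seen: 17.

17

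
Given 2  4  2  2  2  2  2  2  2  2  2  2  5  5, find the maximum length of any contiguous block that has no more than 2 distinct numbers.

12

add 2: window [2] (1 distinct), len 1
add 4: window [2, 4] (2 distinct), len 2
add 2: window [2, 4, 2] (2 distinct), len 3
add 2: window [2, 4, 2, 2] (2 distinct), len 4
add 2: window [2, 4, 2, 2, 2] (2 distinct), len 5
add 2: window [2, 4, 2, 2, 2, 2] (2 distinct), len 6
add 2: window [2, 4, 2, 2, 2, 2, 2] (2 distinct), len 7
add 2: window [2, 4, 2, 2, 2, 2, 2, 2] (2 distinct), len 8
add 2: window [2, 4, 2, 2, 2, 2, 2, 2, 2] (2 distinct), len 9
add 2: window [2, 4, 2, 2, 2, 2, 2, 2, 2, 2] (2 distinct), len 10
add 2: window [2, 4, 2, 2, 2, 2, 2, 2, 2, 2, 2] (2 distinct), len 11
add 2: window [2, 4, 2, 2, 2, 2, 2, 2, 2, 2, 2, 2] (2 distinct), len 12
add 5: window [2, 2, 2, 2, 2, 2, 2, 2, 2, 2, 5] (2 distinct), len 11
add 5: window [2, 2, 2, 2, 2, 2, 2, 2, 2, 2, 5, 5] (2 distinct), len 12
Longest length with ≤2 distinct: 12.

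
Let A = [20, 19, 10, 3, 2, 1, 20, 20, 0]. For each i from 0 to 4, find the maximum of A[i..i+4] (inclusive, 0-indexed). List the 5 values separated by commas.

20, 19, 20, 20, 20

Sliding a size-5 window across the 9 values:
(20, 19, 10, 3, 2) → max 20
(19, 10, 3, 2, 1) → max 19
(10, 3, 2, 1, 20) → max 20
(3, 2, 1, 20, 20) → max 20
(2, 1, 20, 20, 0) → max 20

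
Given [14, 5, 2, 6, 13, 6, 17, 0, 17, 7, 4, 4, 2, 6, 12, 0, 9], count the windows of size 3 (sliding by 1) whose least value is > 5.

2

(14, 5, 2) → min 2
(5, 2, 6) → min 2
(2, 6, 13) → min 2
(6, 13, 6) → min 6  > 5 ✓
(13, 6, 17) → min 6  > 5 ✓
(6, 17, 0) → min 0
(17, 0, 17) → min 0
(0, 17, 7) → min 0
(17, 7, 4) → min 4
(7, 4, 4) → min 4
(4, 4, 2) → min 2
(4, 2, 6) → min 2
(2, 6, 12) → min 2
(6, 12, 0) → min 0
(12, 0, 9) → min 0
2 windows satisfy the condition.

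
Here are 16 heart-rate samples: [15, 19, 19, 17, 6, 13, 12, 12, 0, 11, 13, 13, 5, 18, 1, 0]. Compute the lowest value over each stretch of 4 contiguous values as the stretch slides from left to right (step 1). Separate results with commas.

15, 6, 6, 6, 6, 0, 0, 0, 0, 5, 5, 1, 0

(15, 19, 19, 17) → min 15
(19, 19, 17, 6) → min 6
(19, 17, 6, 13) → min 6
(17, 6, 13, 12) → min 6
(6, 13, 12, 12) → min 6
(13, 12, 12, 0) → min 0
(12, 12, 0, 11) → min 0
(12, 0, 11, 13) → min 0
(0, 11, 13, 13) → min 0
(11, 13, 13, 5) → min 5
(13, 13, 5, 18) → min 5
(13, 5, 18, 1) → min 1
(5, 18, 1, 0) → min 0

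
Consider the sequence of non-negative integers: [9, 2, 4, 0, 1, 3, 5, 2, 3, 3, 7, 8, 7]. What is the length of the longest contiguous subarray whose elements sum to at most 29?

9

Extend to the right; shrink from the left whenever the sum exceeds 29:
→ 9: sum 9, len 1
→ 2: sum 11, len 2
→ 4: sum 15, len 3
→ 0: sum 15, len 4
→ 1: sum 16, len 5
→ 3: sum 19, len 6
→ 5: sum 24, len 7
→ 2: sum 26, len 8
→ 3: sum 29, len 9
→ 3 (dropped 9): sum 23, len 9
→ 7 (dropped 2): sum 28, len 9
→ 8 (dropped 4, 0, 1, 3): sum 28, len 6
→ 7 (dropped 5, 2): sum 28, len 5
Longest length seen: 9.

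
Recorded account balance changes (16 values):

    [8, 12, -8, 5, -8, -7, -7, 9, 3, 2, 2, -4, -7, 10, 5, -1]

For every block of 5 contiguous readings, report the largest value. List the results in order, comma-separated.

12, 12, 5, 9, 9, 9, 9, 9, 3, 10, 10, 10

Sliding a size-5 window across the 16 values:
8 12 -8 5 -8 → max 12
12 -8 5 -8 -7 → max 12
-8 5 -8 -7 -7 → max 5
5 -8 -7 -7 9 → max 9
-8 -7 -7 9 3 → max 9
-7 -7 9 3 2 → max 9
-7 9 3 2 2 → max 9
9 3 2 2 -4 → max 9
3 2 2 -4 -7 → max 3
2 2 -4 -7 10 → max 10
2 -4 -7 10 5 → max 10
-4 -7 10 5 -1 → max 10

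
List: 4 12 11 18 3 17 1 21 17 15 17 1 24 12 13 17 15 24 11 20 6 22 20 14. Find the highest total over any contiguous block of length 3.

[4, 12, 11] → sum 27
[12, 11, 18] → sum 41
[11, 18, 3] → sum 32
[18, 3, 17] → sum 38
[3, 17, 1] → sum 21
[17, 1, 21] → sum 39
[1, 21, 17] → sum 39
[21, 17, 15] → sum 53
[17, 15, 17] → sum 49
[15, 17, 1] → sum 33
[17, 1, 24] → sum 42
[1, 24, 12] → sum 37
[24, 12, 13] → sum 49
[12, 13, 17] → sum 42
[13, 17, 15] → sum 45
[17, 15, 24] → sum 56
[15, 24, 11] → sum 50
[24, 11, 20] → sum 55
[11, 20, 6] → sum 37
[20, 6, 22] → sum 48
[6, 22, 20] → sum 48
[22, 20, 14] → sum 56
Highest of these is 56.

56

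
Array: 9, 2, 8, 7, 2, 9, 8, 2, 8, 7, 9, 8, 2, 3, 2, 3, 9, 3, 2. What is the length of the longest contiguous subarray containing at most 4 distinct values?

[9] 1 distinct, len 1
[9, 2] 2 distinct, len 2
[9, 2, 8] 3 distinct, len 3
[9, 2, 8, 7] 4 distinct, len 4
[9, 2, 8, 7, 2] 4 distinct, len 5
[9, 2, 8, 7, 2, 9] 4 distinct, len 6
[9, 2, 8, 7, 2, 9, 8] 4 distinct, len 7
[9, 2, 8, 7, 2, 9, 8, 2] 4 distinct, len 8
[9, 2, 8, 7, 2, 9, 8, 2, 8] 4 distinct, len 9
[9, 2, 8, 7, 2, 9, 8, 2, 8, 7] 4 distinct, len 10
[9, 2, 8, 7, 2, 9, 8, 2, 8, 7, 9] 4 distinct, len 11
[9, 2, 8, 7, 2, 9, 8, 2, 8, 7, 9, 8] 4 distinct, len 12
[9, 2, 8, 7, 2, 9, 8, 2, 8, 7, 9, 8, 2] 4 distinct, len 13
[9, 8, 2, 3] 4 distinct, len 4
[9, 8, 2, 3, 2] 4 distinct, len 5
[9, 8, 2, 3, 2, 3] 4 distinct, len 6
[9, 8, 2, 3, 2, 3, 9] 4 distinct, len 7
[9, 8, 2, 3, 2, 3, 9, 3] 4 distinct, len 8
[9, 8, 2, 3, 2, 3, 9, 3, 2] 4 distinct, len 9
Longest length with ≤4 distinct: 13.

13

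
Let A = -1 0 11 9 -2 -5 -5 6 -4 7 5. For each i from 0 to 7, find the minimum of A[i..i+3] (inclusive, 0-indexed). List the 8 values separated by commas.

-1, -2, -5, -5, -5, -5, -5, -4

(-1, 0, 11, 9) → min -1
(0, 11, 9, -2) → min -2
(11, 9, -2, -5) → min -5
(9, -2, -5, -5) → min -5
(-2, -5, -5, 6) → min -5
(-5, -5, 6, -4) → min -5
(-5, 6, -4, 7) → min -5
(6, -4, 7, 5) → min -4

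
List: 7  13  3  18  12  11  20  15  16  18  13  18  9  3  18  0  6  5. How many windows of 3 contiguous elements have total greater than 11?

(7, 13, 3) → sum 23  > 11 ✓
(13, 3, 18) → sum 34  > 11 ✓
(3, 18, 12) → sum 33  > 11 ✓
(18, 12, 11) → sum 41  > 11 ✓
(12, 11, 20) → sum 43  > 11 ✓
(11, 20, 15) → sum 46  > 11 ✓
(20, 15, 16) → sum 51  > 11 ✓
(15, 16, 18) → sum 49  > 11 ✓
(16, 18, 13) → sum 47  > 11 ✓
(18, 13, 18) → sum 49  > 11 ✓
(13, 18, 9) → sum 40  > 11 ✓
(18, 9, 3) → sum 30  > 11 ✓
(9, 3, 18) → sum 30  > 11 ✓
(3, 18, 0) → sum 21  > 11 ✓
(18, 0, 6) → sum 24  > 11 ✓
(0, 6, 5) → sum 11
15 windows satisfy the condition.

15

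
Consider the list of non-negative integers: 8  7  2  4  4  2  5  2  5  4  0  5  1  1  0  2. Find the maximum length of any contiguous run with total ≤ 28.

11

Extend to the right; shrink from the left whenever the sum exceeds 28:
add 8: [8] sum 8, len 1
add 7: [8, 7] sum 15, len 2
add 2: [8, 7, 2] sum 17, len 3
add 4: [8, 7, 2, 4] sum 21, len 4
add 4: [8, 7, 2, 4, 4] sum 25, len 5
add 2: [8, 7, 2, 4, 4, 2] sum 27, len 6
add 5: [7, 2, 4, 4, 2, 5] sum 24, len 6
add 2: [7, 2, 4, 4, 2, 5, 2] sum 26, len 7
add 5: [2, 4, 4, 2, 5, 2, 5] sum 24, len 7
add 4: [2, 4, 4, 2, 5, 2, 5, 4] sum 28, len 8
add 0: [2, 4, 4, 2, 5, 2, 5, 4, 0] sum 28, len 9
add 5: [4, 2, 5, 2, 5, 4, 0, 5] sum 27, len 8
add 1: [4, 2, 5, 2, 5, 4, 0, 5, 1] sum 28, len 9
add 1: [2, 5, 2, 5, 4, 0, 5, 1, 1] sum 25, len 9
add 0: [2, 5, 2, 5, 4, 0, 5, 1, 1, 0] sum 25, len 10
add 2: [2, 5, 2, 5, 4, 0, 5, 1, 1, 0, 2] sum 27, len 11
Longest length seen: 11.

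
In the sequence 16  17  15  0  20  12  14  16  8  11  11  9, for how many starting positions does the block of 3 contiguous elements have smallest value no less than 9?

16 17 15 → min 15  ≥ 9 ✓
17 15 0 → min 0
15 0 20 → min 0
0 20 12 → min 0
20 12 14 → min 12  ≥ 9 ✓
12 14 16 → min 12  ≥ 9 ✓
14 16 8 → min 8
16 8 11 → min 8
8 11 11 → min 8
11 11 9 → min 9  ≥ 9 ✓
4 windows satisfy the condition.

4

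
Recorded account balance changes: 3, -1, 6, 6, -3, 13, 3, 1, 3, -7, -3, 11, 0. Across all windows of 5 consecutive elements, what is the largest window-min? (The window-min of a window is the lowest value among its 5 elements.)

-3

(3, -1, 6, 6, -3) → min -3
(-1, 6, 6, -3, 13) → min -3
(6, 6, -3, 13, 3) → min -3
(6, -3, 13, 3, 1) → min -3
(-3, 13, 3, 1, 3) → min -3
(13, 3, 1, 3, -7) → min -7
(3, 1, 3, -7, -3) → min -7
(1, 3, -7, -3, 11) → min -7
(3, -7, -3, 11, 0) → min -7
Largest of these is -3.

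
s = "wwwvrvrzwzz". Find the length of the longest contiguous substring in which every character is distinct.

4

add w: [w] len 1
add w (repeat w, move left end past it): [w] len 1
add w (repeat w, move left end past it): [w] len 1
add v: [w, v] len 2
add r: [w, v, r] len 3
add v (repeat v, move left end past it): [r, v] len 2
add r (repeat r, move left end past it): [v, r] len 2
add z: [v, r, z] len 3
add w: [v, r, z, w] len 4
add z (repeat z, move left end past it): [w, z] len 2
add z (repeat z, move left end past it): [z] len 1
Longest all-distinct length: 4.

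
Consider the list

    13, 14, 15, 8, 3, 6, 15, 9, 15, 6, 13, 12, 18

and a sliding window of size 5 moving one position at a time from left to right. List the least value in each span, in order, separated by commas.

Sliding a size-5 window across the 13 values:
[13, 14, 15, 8, 3] → min 3
[14, 15, 8, 3, 6] → min 3
[15, 8, 3, 6, 15] → min 3
[8, 3, 6, 15, 9] → min 3
[3, 6, 15, 9, 15] → min 3
[6, 15, 9, 15, 6] → min 6
[15, 9, 15, 6, 13] → min 6
[9, 15, 6, 13, 12] → min 6
[15, 6, 13, 12, 18] → min 6

3, 3, 3, 3, 3, 6, 6, 6, 6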